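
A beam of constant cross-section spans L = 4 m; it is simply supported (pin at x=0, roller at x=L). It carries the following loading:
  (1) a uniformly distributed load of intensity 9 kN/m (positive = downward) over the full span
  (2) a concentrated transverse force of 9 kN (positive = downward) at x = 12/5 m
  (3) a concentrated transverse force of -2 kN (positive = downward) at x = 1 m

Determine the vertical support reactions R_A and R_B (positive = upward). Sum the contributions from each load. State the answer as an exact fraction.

Load 1 — uniform load w=9 kN/m over full span:
  R_A = wL/2 = 9·4/2 = 18 kN
  R_B = wL/2 = 9·4/2 = 18 kN
Load 2 — point force P=9 kN at a=12/5 m (b=L-a=8/5):
  R_A = Pb/L = 9·(8/5)/4 = 18/5 kN
  R_B = Pa/L = 9·(12/5)/4 = 27/5 kN
Load 3 — point force P=-2 kN at a=1 m (b=L-a=3):
  R_A = Pb/L = (-2)·3/4 = -3/2 kN
  R_B = Pa/L = (-2)·1/4 = -1/2 kN
Superposition: R_A = 201/10 kN, R_B = 229/10 kN

R_A = 201/10 kN, R_B = 229/10 kN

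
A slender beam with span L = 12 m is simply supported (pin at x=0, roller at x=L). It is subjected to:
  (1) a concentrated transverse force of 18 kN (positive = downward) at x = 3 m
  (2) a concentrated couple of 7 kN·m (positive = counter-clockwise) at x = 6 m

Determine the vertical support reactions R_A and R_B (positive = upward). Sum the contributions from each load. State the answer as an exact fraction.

Load 1 — point force P=18 kN at a=3 m (b=L-a=9):
  R_A = Pb/L = 18·9/12 = 27/2 kN
  R_B = Pa/L = 18·3/12 = 9/2 kN
Load 2 — applied couple M₀=7 kN·m at a=6 m (b=L-a=6):
  R_A = M₀/L = 7/12 kN
  R_B = -M₀/L = -7/12 kN
Superposition: R_A = 169/12 kN, R_B = 47/12 kN

R_A = 169/12 kN, R_B = 47/12 kN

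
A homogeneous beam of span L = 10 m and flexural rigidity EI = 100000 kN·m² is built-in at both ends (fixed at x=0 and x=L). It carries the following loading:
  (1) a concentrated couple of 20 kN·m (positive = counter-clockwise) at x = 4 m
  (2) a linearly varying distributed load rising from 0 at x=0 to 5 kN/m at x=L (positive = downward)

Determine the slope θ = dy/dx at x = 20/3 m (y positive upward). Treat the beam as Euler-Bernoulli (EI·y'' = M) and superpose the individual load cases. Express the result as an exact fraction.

θ(20/3) = 551/6075000 rad

Load 1 — applied couple M₀=20 kN·m at a=4 m (b=L-a=6):
  θ_1 = (R_Ax²/2 - M_Ax - M₀(x-a))/EI  [x>a] with R_A=72/25, M_A=12/5 = ((72/25)·(20/3)²/2 - (12/5)·(20/3) - 20·((20/3)-4))/100000 = -1/18750 rad
Load 2 — triangular load w₀=5 kN/m (0→w₀ over full span):
  θ_2 = -w₀(2x(L-x)(L-2x)(x+2L)+x²(L-x)²)/(120LEI) = -5·(2·(20/3)·(10-(20/3))·(10-2·(20/3))·((20/3)+2·10)+(20/3)²·(10-(20/3))²)/(120·10·100000) = 7/48600 rad
Superposition: θ = Σ θ_i = 551/6075000 rad ≈ 0.000091 rad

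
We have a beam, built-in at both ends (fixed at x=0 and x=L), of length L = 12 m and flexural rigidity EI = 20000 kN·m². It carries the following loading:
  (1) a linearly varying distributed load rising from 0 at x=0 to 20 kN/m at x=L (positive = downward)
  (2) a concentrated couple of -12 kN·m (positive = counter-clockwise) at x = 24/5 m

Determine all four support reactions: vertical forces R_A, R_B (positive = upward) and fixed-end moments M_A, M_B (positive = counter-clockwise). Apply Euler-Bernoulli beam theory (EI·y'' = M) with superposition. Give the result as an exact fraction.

Load 1 — triangular load w₀=20 kN/m (0→w₀ over full span):
  R_A = 3w₀L/20 = 3·20·12/20 = 36 kN
  M_A = w₀L²/30 = 20·12²/30 = 96 kN·m
  R_B = 7w₀L/20 = 7·20·12/20 = 84 kN
  M_B = -w₀L²/20 = -20·12²/20 = -144 kN·m
Load 2 — applied couple M₀=-12 kN·m at a=24/5 m (b=L-a=36/5):
  R_A = 6M₀ab/L³ = 6·(-12)·(24/5)·(36/5)/12³ = -36/25 kN
  M_A = M₀b(2a-b)/L² = (-12)·(36/5)·(2·(24/5)-(36/5))/12² = -36/25 kN·m
  R_B = -6M₀ab/L³ = -6·(-12)·(24/5)·(36/5)/12³ = 36/25 kN
  M_B = M₀a(2b-a)/L² = (-12)·(24/5)·(2·(36/5)-(24/5))/12² = -96/25 kN·m
Superposition: R_A = 864/25 kN, M_A = 2364/25 kN·m, R_B = 2136/25 kN, M_B = -3696/25 kN·m

R_A = 864/25 kN, M_A = 2364/25 kN·m, R_B = 2136/25 kN, M_B = -3696/25 kN·m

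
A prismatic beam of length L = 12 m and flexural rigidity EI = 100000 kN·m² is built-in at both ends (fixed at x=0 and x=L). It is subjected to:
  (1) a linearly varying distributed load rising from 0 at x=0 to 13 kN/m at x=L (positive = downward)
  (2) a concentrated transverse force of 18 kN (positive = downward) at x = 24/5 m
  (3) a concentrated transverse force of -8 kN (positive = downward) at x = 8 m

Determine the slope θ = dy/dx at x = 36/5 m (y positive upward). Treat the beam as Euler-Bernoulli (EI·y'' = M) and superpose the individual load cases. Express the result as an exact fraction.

θ(36/5) = 5852/9765625 rad

Load 1 — triangular load w₀=13 kN/m (0→w₀ over full span):
  θ_1 = -w₀(2x(L-x)(L-2x)(x+2L)+x²(L-x)²)/(120LEI) = -13·(2·(36/5)·(12-(36/5))·(12-2·(36/5))·((36/5)+2·12)+(36/5)²·(12-(36/5))²)/(120·12·100000) = 702/1953125 rad
Load 2 — point force P=18 kN at a=24/5 m (b=L-a=36/5):
  θ_2 = Pa²(L-x)(2bL-(3b+a)(L-x))/(2L³EI)  [x>a] = 18·(24/5)²·(12-(36/5))·(2·(36/5)·12-(3·(36/5)+(24/5))·(12-(36/5)))/(2·12³·100000) = 2592/9765625 rad
Load 3 — point force P=-8 kN at a=8 m (b=L-a=4):
  θ_3 = -Pb²x(2aL-(3a+b)x)/(2L³EI)  [x≤a] = -(-8)·4²·(36/5)·(2·8·12-(3·8+4)·(36/5))/(2·12³·100000) = -2/78125 rad
Superposition: θ = Σ θ_i = 5852/9765625 rad ≈ 0.000599 rad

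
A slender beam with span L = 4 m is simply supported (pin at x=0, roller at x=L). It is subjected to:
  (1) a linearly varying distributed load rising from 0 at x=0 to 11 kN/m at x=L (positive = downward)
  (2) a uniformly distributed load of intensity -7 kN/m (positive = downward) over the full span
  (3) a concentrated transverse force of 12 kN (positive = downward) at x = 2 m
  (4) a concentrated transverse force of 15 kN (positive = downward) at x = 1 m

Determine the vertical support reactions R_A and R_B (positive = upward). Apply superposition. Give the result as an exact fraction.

Load 1 — triangular load w₀=11 kN/m (0→w₀ over full span):
  R_A = w₀L/6 = 11·4/6 = 22/3 kN
  R_B = w₀L/3 = 11·4/3 = 44/3 kN
Load 2 — uniform load w=-7 kN/m over full span:
  R_A = wL/2 = (-7)·4/2 = -14 kN
  R_B = wL/2 = (-7)·4/2 = -14 kN
Load 3 — point force P=12 kN at a=2 m (b=L-a=2):
  R_A = Pb/L = 12·2/4 = 6 kN
  R_B = Pa/L = 12·2/4 = 6 kN
Load 4 — point force P=15 kN at a=1 m (b=L-a=3):
  R_A = Pb/L = 15·3/4 = 45/4 kN
  R_B = Pa/L = 15·1/4 = 15/4 kN
Superposition: R_A = 127/12 kN, R_B = 125/12 kN

R_A = 127/12 kN, R_B = 125/12 kN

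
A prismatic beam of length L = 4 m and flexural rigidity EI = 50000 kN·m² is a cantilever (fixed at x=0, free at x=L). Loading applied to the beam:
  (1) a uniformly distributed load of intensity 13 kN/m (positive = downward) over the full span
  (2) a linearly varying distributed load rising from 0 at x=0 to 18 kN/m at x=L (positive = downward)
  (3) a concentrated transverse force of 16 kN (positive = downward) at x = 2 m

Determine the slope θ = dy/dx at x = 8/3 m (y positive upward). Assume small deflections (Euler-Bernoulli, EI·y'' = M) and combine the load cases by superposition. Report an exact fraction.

θ(8/3) = -1534/253125 rad

Load 1 — uniform load w=13 kN/m over full span:
  θ_1 = -wx(x²-3Lx+3L²)/(6EI) = -13·(8/3)·((8/3)²-3·4·(8/3)+3·4²)/(6·50000) = -676/253125 rad
Load 2 — triangular load w₀=18 kN/m (0→w₀ over full span):
  θ_2 = (w₀Lx²/4-w₀L²x/3-w₀x⁴/(24L))/EI = (18·4·(8/3)²/4-18·4²·(8/3)/3-18·(8/3)⁴/(24·4))/50000 = -232/84375 rad
Load 3 — point force P=16 kN at a=2 m (b=L-a=2):
  θ_3 = -Pa²/(2EI)  [x>a] = -16·2²/(2·50000) = -2/3125 rad
Superposition: θ = Σ θ_i = -1534/253125 rad ≈ -0.006060 rad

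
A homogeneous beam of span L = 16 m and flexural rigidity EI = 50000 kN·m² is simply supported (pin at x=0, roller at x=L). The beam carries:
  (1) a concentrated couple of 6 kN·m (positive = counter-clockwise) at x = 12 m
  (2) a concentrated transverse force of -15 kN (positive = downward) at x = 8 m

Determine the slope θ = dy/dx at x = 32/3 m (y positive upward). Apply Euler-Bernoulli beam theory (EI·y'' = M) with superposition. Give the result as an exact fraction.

θ(32/3) = -1/400 rad

Load 1 — applied couple M₀=6 kN·m at a=12 m (b=L-a=4):
  θ_1 = (M₀x²/(2L)+C₁)/EI  [x≤a] with C₁=M₀(3b²-L²)/(6L)=-13 = (6·(32/3)²/(2·16)+(-13))/50000 = 1/6000 rad
Load 2 — point force P=-15 kN at a=8 m (b=L-a=8):
  θ_2 = -Pa(2L²-6Lx+3x²+a²)/(6LEI)  [x>a] = -(-15)·8·(2·16²-6·16·(32/3)+3·(32/3)²+8²)/(6·16·50000) = -1/375 rad
Superposition: θ = Σ θ_i = -1/400 rad ≈ -0.002500 rad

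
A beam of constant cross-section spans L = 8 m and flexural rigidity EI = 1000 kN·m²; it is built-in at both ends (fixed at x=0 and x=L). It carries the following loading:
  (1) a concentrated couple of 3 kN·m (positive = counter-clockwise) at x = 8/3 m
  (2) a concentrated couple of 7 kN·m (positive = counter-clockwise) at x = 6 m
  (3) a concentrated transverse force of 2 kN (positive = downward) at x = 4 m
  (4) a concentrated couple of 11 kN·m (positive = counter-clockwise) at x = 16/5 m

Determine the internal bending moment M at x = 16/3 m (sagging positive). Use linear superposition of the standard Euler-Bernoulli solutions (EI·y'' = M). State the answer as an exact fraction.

M(16/3) = 1963/1200 kN·m

Load 1 — applied couple M₀=3 kN·m at a=8/3 m (b=L-a=16/3):
  M_1 = R_Ax - M_A - M₀  [x>a] with R_A=1/2, M_A=0 = (1/2)·(16/3) - 0 - 3 = -1/3 kN·m
Load 2 — applied couple M₀=7 kN·m at a=6 m (b=L-a=2):
  M_2 = R_Ax - M_A  [x≤a] with R_A=63/64, M_A=35/16 = (63/64)·(16/3) - (35/16) = 49/16 kN·m
Load 3 — point force P=2 kN at a=4 m (b=L-a=4):
  M_3 = Pa²(a+3b)(L-x)/L³ - Pa²b/L²  [x>a] = 2·4²·(4+3·4)·(8-(16/3))/8³ - 2·4²·4/8² = 2/3 kN·m
Load 4 — applied couple M₀=11 kN·m at a=16/5 m (b=L-a=24/5):
  M_4 = R_Ax - M_A - M₀  [x>a] with R_A=99/50, M_A=33/25 = (99/50)·(16/3) - (33/25) - 11 = -44/25 kN·m
Superposition: M = Σ M_i = 1963/1200 kN·m ≈ 1.635833 kN·m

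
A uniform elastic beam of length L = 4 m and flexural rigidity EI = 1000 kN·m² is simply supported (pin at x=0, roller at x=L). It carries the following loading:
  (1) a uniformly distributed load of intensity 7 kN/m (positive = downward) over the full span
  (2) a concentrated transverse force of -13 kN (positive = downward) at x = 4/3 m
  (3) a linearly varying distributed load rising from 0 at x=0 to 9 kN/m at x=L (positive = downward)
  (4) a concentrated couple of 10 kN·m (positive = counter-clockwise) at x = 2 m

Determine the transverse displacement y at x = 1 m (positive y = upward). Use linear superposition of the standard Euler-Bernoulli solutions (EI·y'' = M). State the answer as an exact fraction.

y(1) = -43283/2592000 m

Load 1 — uniform load w=7 kN/m over full span:
  y_1 = -wx(L³-2Lx²+x³)/(24EI) = -7·1·(4³-2·4·1²+1³)/(24·1000) = -133/8000 m
Load 2 — point force P=-13 kN at a=4/3 m (b=L-a=8/3):
  y_2 = -Pbx(L²-b²-x²)/(6LEI)  [x≤a] = -(-13)·(8/3)·1·(4²-(8/3)²-1²)/(6·4·1000) = 923/81000 m
Load 3 — triangular load w₀=9 kN/m (0→w₀ over full span):
  y_3 = -w₀x(7L⁴-10L²x²+3x⁴)/(360LEI) = -9·1·(7·4⁴-10·4²·1²+3·1⁴)/(360·4·1000) = -327/32000 m
Load 4 — applied couple M₀=10 kN·m at a=2 m (b=L-a=2):
  y_4 = (M₀x³/(6L)+C₁x)/EI  [x≤a] with C₁=M₀(3b²-L²)/(6L)=-5/3 = (10·1³/(6·4)+(-5/3)·1)/1000 = -1/800 m
Superposition: y = Σ y_i = -43283/2592000 m ≈ -0.016699 m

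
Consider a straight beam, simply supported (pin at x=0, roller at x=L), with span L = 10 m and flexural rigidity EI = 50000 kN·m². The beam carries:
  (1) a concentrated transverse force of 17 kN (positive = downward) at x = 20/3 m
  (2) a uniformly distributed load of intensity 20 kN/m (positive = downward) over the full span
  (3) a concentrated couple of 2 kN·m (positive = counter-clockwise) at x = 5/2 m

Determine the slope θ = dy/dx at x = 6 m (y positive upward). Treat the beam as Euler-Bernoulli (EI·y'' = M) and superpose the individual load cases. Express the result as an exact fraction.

Load 1 — point force P=17 kN at a=20/3 m (b=L-a=10/3):
  θ_1 = -Pb(L²-b²-3x²)/(6LEI)  [x≤a] = -17·(10/3)·(10²-(10/3)²-3·6²)/(6·10·50000) = 731/2025000 rad
Load 2 — uniform load w=20 kN/m over full span:
  θ_2 = -w(L³-6Lx²+4x³)/(24EI) = -20·(10³-6·10·6²+4·6³)/(24·50000) = 37/7500 rad
Load 3 — applied couple M₀=2 kN·m at a=5/2 m (b=L-a=15/2):
  θ_3 = (M₀x²/(2L)-M₀(x-a)+C₁)/EI  [x>a] with C₁=M₀(3b²-L²)/(6L)=55/24 = (2·6²/(2·10)-2·(6-(5/2))+(55/24))/50000 = -133/6000000 rad
Superposition: θ = Σ θ_i = 854089/162000000 rad ≈ 0.005272 rad

θ(6) = 854089/162000000 rad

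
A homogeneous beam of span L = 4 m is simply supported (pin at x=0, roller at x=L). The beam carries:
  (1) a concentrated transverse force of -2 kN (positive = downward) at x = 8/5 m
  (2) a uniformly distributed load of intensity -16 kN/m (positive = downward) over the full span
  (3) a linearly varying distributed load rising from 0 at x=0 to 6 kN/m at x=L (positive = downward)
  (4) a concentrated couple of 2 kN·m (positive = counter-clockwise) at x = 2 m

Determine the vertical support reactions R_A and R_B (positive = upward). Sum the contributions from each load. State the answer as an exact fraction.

Load 1 — point force P=-2 kN at a=8/5 m (b=L-a=12/5):
  R_A = Pb/L = (-2)·(12/5)/4 = -6/5 kN
  R_B = Pa/L = (-2)·(8/5)/4 = -4/5 kN
Load 2 — uniform load w=-16 kN/m over full span:
  R_A = wL/2 = (-16)·4/2 = -32 kN
  R_B = wL/2 = (-16)·4/2 = -32 kN
Load 3 — triangular load w₀=6 kN/m (0→w₀ over full span):
  R_A = w₀L/6 = 6·4/6 = 4 kN
  R_B = w₀L/3 = 6·4/3 = 8 kN
Load 4 — applied couple M₀=2 kN·m at a=2 m (b=L-a=2):
  R_A = M₀/L = 2/4 = 1/2 kN
  R_B = -M₀/L = -2/4 = -1/2 kN
Superposition: R_A = -287/10 kN, R_B = -253/10 kN

R_A = -287/10 kN, R_B = -253/10 kN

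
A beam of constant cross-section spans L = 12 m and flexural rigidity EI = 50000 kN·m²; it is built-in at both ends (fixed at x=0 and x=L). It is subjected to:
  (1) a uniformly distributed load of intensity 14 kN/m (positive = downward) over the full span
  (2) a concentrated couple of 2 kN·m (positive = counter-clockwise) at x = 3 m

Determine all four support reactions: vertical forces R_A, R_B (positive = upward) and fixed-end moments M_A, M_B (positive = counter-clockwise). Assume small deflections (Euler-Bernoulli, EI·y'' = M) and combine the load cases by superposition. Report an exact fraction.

R_A = 1347/16 kN, M_A = 1341/8 kN·m, R_B = 1341/16 kN, M_B = -1339/8 kN·m

Load 1 — uniform load w=14 kN/m over full span:
  R_A = wL/2 = 14·12/2 = 84 kN
  M_A = wL²/12 = 14·12²/12 = 168 kN·m
  R_B = wL/2 = 14·12/2 = 84 kN
  M_B = -wL²/12 = -14·12²/12 = -168 kN·m
Load 2 — applied couple M₀=2 kN·m at a=3 m (b=L-a=9):
  R_A = 6M₀ab/L³ = 6·2·3·9/12³ = 3/16 kN
  M_A = M₀b(2a-b)/L² = 2·9·(2·3-9)/12² = -3/8 kN·m
  R_B = -6M₀ab/L³ = -6·2·3·9/12³ = -3/16 kN
  M_B = M₀a(2b-a)/L² = 2·3·(2·9-3)/12² = 5/8 kN·m
Superposition: R_A = 1347/16 kN, M_A = 1341/8 kN·m, R_B = 1341/16 kN, M_B = -1339/8 kN·m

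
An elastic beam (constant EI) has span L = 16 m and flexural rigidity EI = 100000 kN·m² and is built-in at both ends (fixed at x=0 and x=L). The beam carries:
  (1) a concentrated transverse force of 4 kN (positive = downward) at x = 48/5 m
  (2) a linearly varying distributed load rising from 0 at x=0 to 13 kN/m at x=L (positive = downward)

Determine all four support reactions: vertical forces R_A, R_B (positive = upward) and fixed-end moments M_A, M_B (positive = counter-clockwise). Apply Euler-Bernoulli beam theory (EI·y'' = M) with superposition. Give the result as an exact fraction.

R_A = 4076/125 kN, M_A = 43904/375 kN·m, R_B = 9424/125 kN, M_B = -21952/125 kN·m

Load 1 — point force P=4 kN at a=48/5 m (b=L-a=32/5):
  R_A = Pb²(3a+b)/L³ = 4·(32/5)²·(3·(48/5)+(32/5))/16³ = 176/125 kN
  M_A = Pab²/L² = 4·(48/5)·(32/5)²/16² = 768/125 kN·m
  R_B = Pa²(a+3b)/L³ = 4·(48/5)²·((48/5)+3·(32/5))/16³ = 324/125 kN
  M_B = -Pa²b/L² = -4·(48/5)²·(32/5)/16² = -1152/125 kN·m
Load 2 — triangular load w₀=13 kN/m (0→w₀ over full span):
  R_A = 3w₀L/20 = 3·13·16/20 = 156/5 kN
  M_A = w₀L²/30 = 13·16²/30 = 1664/15 kN·m
  R_B = 7w₀L/20 = 7·13·16/20 = 364/5 kN
  M_B = -w₀L²/20 = -13·16²/20 = -832/5 kN·m
Superposition: R_A = 4076/125 kN, M_A = 43904/375 kN·m, R_B = 9424/125 kN, M_B = -21952/125 kN·m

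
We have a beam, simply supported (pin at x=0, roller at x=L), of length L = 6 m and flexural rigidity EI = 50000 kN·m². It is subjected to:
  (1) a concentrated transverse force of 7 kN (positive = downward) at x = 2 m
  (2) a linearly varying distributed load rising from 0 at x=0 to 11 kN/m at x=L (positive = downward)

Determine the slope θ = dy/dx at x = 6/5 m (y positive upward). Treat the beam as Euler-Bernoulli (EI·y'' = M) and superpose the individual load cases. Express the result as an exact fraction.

Load 1 — point force P=7 kN at a=2 m (b=L-a=4):
  θ_1 = -Pb(L²-b²-3x²)/(6LEI)  [x≤a] = -7·4·(6²-4²-3·(6/5)²)/(6·6·50000) = -343/1406250 rad
Load 2 — triangular load w₀=11 kN/m (0→w₀ over full span):
  θ_2 = -w₀(7L⁴-30L²x²+15x⁴)/(360LEI) = -11·(7·6⁴-30·6²·(6/5)²+15·(6/5)⁴)/(360·6·50000) = -3003/3906250 rad
Superposition: θ = Σ θ_i = -17801/17578125 rad ≈ -0.001013 rad

θ(6/5) = -17801/17578125 rad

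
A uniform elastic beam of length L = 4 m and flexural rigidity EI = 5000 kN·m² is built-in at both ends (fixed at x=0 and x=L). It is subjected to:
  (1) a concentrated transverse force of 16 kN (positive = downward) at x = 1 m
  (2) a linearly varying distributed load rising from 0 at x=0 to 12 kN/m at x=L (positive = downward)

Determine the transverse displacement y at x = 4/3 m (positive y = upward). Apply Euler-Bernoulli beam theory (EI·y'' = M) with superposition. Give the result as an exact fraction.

y(4/3) = -868/759375 m

Load 1 — point force P=16 kN at a=1 m (b=L-a=3):
  y_1 = -Pa²(L-x)²(3bL-(3b+a)(L-x))/(6L³EI)  [x>a] = -16·1²·(4-(4/3))²·(3·3·4-(3·3+1)·(4-(4/3)))/(6·4³·5000) = -28/50625 m
Load 2 — triangular load w₀=12 kN/m (0→w₀ over full span):
  y_2 = -w₀x²(L-x)²(x+2L)/(120LEI) = -12·(4/3)²·(4-(4/3))²·((4/3)+2·4)/(120·4·5000) = -448/759375 m
Superposition: y = Σ y_i = -868/759375 m ≈ -0.001143 m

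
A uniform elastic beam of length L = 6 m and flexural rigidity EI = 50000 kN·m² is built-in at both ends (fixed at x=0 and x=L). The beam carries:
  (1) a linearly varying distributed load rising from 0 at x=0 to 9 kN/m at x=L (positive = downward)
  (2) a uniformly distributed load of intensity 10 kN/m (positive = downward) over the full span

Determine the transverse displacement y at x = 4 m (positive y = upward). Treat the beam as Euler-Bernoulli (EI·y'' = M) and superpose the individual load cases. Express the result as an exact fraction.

y(4) = -37/46875 m

Load 1 — triangular load w₀=9 kN/m (0→w₀ over full span):
  y_1 = -w₀x²(L-x)²(x+2L)/(120LEI) = -9·4²·(6-4)²·(4+2·6)/(120·6·50000) = -4/15625 m
Load 2 — uniform load w=10 kN/m over full span:
  y_2 = -wx²(L-x)²/(24EI) = -10·4²·(6-4)²/(24·50000) = -1/1875 m
Superposition: y = Σ y_i = -37/46875 m ≈ -0.000789 m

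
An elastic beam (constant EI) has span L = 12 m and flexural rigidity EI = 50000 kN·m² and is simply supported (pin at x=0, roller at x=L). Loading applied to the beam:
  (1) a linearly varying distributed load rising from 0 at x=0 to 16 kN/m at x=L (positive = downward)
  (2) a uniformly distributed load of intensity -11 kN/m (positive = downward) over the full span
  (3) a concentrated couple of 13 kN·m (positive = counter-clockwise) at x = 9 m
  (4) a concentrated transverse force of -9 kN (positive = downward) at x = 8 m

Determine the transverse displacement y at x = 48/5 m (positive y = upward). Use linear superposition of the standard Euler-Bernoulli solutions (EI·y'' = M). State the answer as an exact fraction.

Load 1 — triangular load w₀=16 kN/m (0→w₀ over full span):
  y_1 = -w₀x(7L⁴-10L²x²+3x⁴)/(360LEI) = -16·(48/5)·(7·12⁴-10·12²·(48/5)²+3·(48/5)⁴)/(360·12·50000) = -1316736/48828125 m
Load 2 — uniform load w=-11 kN/m over full span:
  y_2 = -wx(L³-2Lx²+x³)/(24EI) = -(-11)·(48/5)·(12³-2·12·(48/5)²+(48/5)³)/(24·50000) = 68904/1953125 m
Load 3 — applied couple M₀=13 kN·m at a=9 m (b=L-a=3):
  y_3 = (M₀x³/(6L)-M₀(x-a)²/2+C₁x)/EI  [x>a] with C₁=M₀(3b²-L²)/(6L)=-169/8 = (13·(48/5)³/(6·12)-13·((48/5)-9)²/2+(-169/8)·(48/5))/50000 = -11349/12500000 m
Load 4 — point force P=-9 kN at a=8 m (b=L-a=4):
  y_4 = -Pa(L-x)(2Lx-a²-x²)/(6LEI)  [x>a] = -(-9)·8·(12-(48/5))·(2·12·(48/5)-8²-(48/5)²)/(6·12·50000) = 1392/390625 m
Superposition: y = Σ y_i = 17137023/1562500000 m ≈ 0.010968 m

y(48/5) = 17137023/1562500000 m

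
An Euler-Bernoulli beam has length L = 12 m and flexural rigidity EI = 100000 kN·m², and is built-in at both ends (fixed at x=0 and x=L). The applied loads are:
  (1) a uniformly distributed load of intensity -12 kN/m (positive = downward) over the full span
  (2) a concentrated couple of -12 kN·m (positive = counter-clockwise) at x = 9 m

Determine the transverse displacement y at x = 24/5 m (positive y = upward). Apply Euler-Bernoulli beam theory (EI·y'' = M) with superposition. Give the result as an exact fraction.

y(24/5) = 48411/7812500 m

Load 1 — uniform load w=-12 kN/m over full span:
  y_1 = -wx²(L-x)²/(24EI) = -(-12)·(24/5)²·(12-(24/5))²/(24·100000) = 11664/1953125 m
Load 2 — applied couple M₀=-12 kN·m at a=9 m (b=L-a=3):
  y_2 = (R_Ax³/6 - M_Ax²/2)/EI  [x≤a] with R_A=-9/8, M_A=-15/4 = ((-9/8)·(24/5)³/6 - (-15/4)·(24/5)²/2)/100000 = 351/1562500 m
Superposition: y = Σ y_i = 48411/7812500 m ≈ 0.006197 m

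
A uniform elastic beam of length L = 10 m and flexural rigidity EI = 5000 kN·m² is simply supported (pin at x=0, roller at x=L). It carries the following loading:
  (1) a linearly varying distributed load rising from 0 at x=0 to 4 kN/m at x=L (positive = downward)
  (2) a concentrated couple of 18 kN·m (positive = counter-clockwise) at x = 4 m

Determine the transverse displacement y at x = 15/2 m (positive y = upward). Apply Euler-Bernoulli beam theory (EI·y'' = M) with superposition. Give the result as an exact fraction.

y(15/2) = -61199/1920000 m

Load 1 — triangular load w₀=4 kN/m (0→w₀ over full span):
  y_1 = -w₀x(7L⁴-10L²x²+3x⁴)/(360LEI) = -4·(15/2)·(7·10⁴-10·10²·(15/2)²+3·(15/2)⁴)/(360·10·5000) = -119/3072 m
Load 2 — applied couple M₀=18 kN·m at a=4 m (b=L-a=6):
  y_2 = (M₀x³/(6L)-M₀(x-a)²/2+C₁x)/EI  [x>a] with C₁=M₀(3b²-L²)/(6L)=12/5 = (18·(15/2)³/(6·10)-18·((15/2)-4)²/2+(12/5)·(15/2))/5000 = 549/80000 m
Superposition: y = Σ y_i = -61199/1920000 m ≈ -0.031874 m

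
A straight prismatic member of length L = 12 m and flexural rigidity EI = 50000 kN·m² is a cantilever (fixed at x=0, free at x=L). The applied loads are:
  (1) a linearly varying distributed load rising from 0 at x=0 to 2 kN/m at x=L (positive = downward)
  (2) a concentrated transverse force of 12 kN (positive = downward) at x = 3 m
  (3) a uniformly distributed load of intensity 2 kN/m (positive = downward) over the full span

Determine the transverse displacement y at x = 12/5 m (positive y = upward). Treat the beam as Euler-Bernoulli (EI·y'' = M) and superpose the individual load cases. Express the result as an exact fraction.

y(12/5) = -671058/48828125 m

Load 1 — triangular load w₀=2 kN/m (0→w₀ over full span):
  y_1 = (w₀Lx³/12-w₀L²x²/6-w₀x⁵/(120L))/EI = (2·12·(12/5)³/12-2·12²·(12/5)²/6-2·(12/5)⁵/(120·12))/50000 = -243108/48828125 m
Load 2 — point force P=12 kN at a=3 m (b=L-a=9):
  y_2 = -Px²(3a-x)/(6EI)  [x≤a] = -12·(12/5)²·(3·3-(12/5))/(6·50000) = -594/390625 m
Load 3 — uniform load w=2 kN/m over full span:
  y_3 = -wx²(x²-4Lx+6L²)/(24EI) = -2·(12/5)²·((12/5)²-4·12·(12/5)+6·12²)/(24·50000) = -14148/1953125 m
Superposition: y = Σ y_i = -671058/48828125 m ≈ -0.013743 m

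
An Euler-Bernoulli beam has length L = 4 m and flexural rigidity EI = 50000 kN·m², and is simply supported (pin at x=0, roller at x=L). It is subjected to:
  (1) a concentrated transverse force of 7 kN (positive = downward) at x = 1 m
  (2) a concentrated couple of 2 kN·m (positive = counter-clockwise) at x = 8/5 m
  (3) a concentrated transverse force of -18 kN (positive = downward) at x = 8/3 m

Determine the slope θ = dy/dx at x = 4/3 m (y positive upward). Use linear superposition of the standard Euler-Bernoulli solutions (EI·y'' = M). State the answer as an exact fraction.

Load 1 — point force P=7 kN at a=1 m (b=L-a=3):
  θ_1 = -Pa(2L²-6Lx+3x²+a²)/(6LEI)  [x>a] = -7·1·(2·4²-6·4·(4/3)+3·(4/3)²+1²)/(6·4·50000) = -133/3600000 rad
Load 2 — applied couple M₀=2 kN·m at a=8/5 m (b=L-a=12/5):
  θ_2 = (M₀x²/(2L)+C₁)/EI  [x≤a] with C₁=M₀(3b²-L²)/(6L)=8/75 = (2·(4/3)²/(2·4)+(8/75))/50000 = 31/2812500 rad
Load 3 — point force P=-18 kN at a=8/3 m (b=L-a=4/3):
  θ_3 = -Pb(L²-b²-3x²)/(6LEI)  [x≤a] = -(-18)·(4/3)·(4²-(4/3)²-3·(4/3)²)/(6·4·50000) = 1/5625 rad
Superposition: θ = Σ θ_i = 13667/90000000 rad ≈ 0.000152 rad

θ(4/3) = 13667/90000000 rad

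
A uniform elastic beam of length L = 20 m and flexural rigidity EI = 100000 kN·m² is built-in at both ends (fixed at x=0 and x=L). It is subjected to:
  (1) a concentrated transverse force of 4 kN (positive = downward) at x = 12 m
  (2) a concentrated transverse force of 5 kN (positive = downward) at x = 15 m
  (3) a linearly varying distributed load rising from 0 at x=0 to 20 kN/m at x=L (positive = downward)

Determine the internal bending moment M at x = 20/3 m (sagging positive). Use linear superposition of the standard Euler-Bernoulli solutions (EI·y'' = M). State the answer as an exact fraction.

M(20/3) = 2792171/32400 kN·m

Load 1 — point force P=4 kN at a=12 m (b=L-a=8):
  M_1 = Pb²(3a+b)x/L³ - Pab²/L²  [x≤a] = 4·8²·(3·12+8)·(20/3)/20³ - 4·12·8²/20² = 128/75 kN·m
Load 2 — point force P=5 kN at a=15 m (b=L-a=5):
  M_2 = Pb²(3a+b)x/L³ - Pab²/L²  [x≤a] = 5·5²·(3·15+5)·(20/3)/20³ - 5·15·5²/20² = 25/48 kN·m
Load 3 — triangular load w₀=20 kN/m (0→w₀ over full span):
  M_3 = 3w₀Lx/20 - w₀L²/30 - w₀x³/(6L) = 3·20·20·(20/3)/20 - 20·20²/30 - 20·(20/3)³/(6·20) = 6800/81 kN·m
Superposition: M = Σ M_i = 2792171/32400 kN·m ≈ 86.178117 kN·m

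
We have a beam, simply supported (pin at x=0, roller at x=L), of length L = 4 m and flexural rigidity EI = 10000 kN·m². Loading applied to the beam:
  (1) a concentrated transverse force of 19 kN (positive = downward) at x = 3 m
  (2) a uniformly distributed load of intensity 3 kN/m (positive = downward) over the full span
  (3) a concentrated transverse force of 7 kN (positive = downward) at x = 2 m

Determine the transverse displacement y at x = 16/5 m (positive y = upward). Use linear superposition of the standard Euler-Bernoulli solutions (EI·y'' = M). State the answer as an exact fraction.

Load 1 — point force P=19 kN at a=3 m (b=L-a=1):
  y_1 = -Pa(L-x)(2Lx-a²-x²)/(6LEI)  [x>a] = -19·3·(4-(16/5))·(2·4·(16/5)-3²-(16/5)²)/(6·4·10000) = -3021/2500000 m
Load 2 — uniform load w=3 kN/m over full span:
  y_2 = -wx(L³-2Lx²+x³)/(24EI) = -3·(16/5)·(4³-2·4·(16/5)²+(16/5)³)/(24·10000) = -232/390625 m
Load 3 — point force P=7 kN at a=2 m (b=L-a=2):
  y_3 = -Pa(L-x)(2Lx-a²-x²)/(6LEI)  [x>a] = -7·2·(4-(16/5))·(2·4·(16/5)-2²-(16/5)²)/(6·4·10000) = -497/937500 m
Superposition: y = Σ y_i = -87467/37500000 m ≈ -0.002332 m

y(16/5) = -87467/37500000 m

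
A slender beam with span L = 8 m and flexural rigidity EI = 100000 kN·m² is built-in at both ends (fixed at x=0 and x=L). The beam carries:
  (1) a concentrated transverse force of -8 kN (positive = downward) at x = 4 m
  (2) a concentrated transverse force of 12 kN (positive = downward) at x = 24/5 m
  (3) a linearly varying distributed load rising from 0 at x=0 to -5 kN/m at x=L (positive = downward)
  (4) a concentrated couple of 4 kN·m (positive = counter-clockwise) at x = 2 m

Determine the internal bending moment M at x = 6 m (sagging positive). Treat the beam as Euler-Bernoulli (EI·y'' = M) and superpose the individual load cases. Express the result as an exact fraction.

Load 1 — point force P=-8 kN at a=4 m (b=L-a=4):
  M_1 = Pa²(a+3b)(L-x)/L³ - Pa²b/L²  [x>a] = (-8)·4²·(4+3·4)·(8-6)/8³ - (-8)·4²·4/8² = 0 kN·m
Load 2 — point force P=12 kN at a=24/5 m (b=L-a=16/5):
  M_2 = Pa²(a+3b)(L-x)/L³ - Pa²b/L²  [x>a] = 12·(24/5)²·((24/5)+3·(16/5))·(8-6)/8³ - 12·(24/5)²·(16/5)/8² = 216/125 kN·m
Load 3 — triangular load w₀=-5 kN/m (0→w₀ over full span):
  M_3 = 3w₀Lx/20 - w₀L²/30 - w₀x³/(6L) = 3·(-5)·8·6/20 - (-5)·8²/30 - (-5)·6³/(6·8) = -17/6 kN·m
Load 4 — applied couple M₀=4 kN·m at a=2 m (b=L-a=6):
  M_4 = R_Ax - M_A - M₀  [x>a] with R_A=9/16, M_A=-3/4 = (9/16)·6 - (-3/4) - 4 = 1/8 kN·m
Superposition: M = Σ M_i = -2941/3000 kN·m ≈ -0.980333 kN·m

M(6) = -2941/3000 kN·m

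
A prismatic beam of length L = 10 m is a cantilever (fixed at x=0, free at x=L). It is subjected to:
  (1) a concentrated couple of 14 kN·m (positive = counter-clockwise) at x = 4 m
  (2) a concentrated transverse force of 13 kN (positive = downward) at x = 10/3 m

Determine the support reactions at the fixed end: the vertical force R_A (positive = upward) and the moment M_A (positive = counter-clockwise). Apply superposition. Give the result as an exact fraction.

R_A = 13 kN, M_A = 88/3 kN·m

Load 1 — applied couple M₀=14 kN·m at a=4 m (b=L-a=6):
  R_A = 0 kN
  M_A = -M₀ = -14 kN·m
Load 2 — point force P=13 kN at a=10/3 m (b=L-a=20/3):
  R_A = P = 13 kN
  M_A = Pa = 13·(10/3) = 130/3 kN·m
Superposition: R_A = 13 kN, M_A = 88/3 kN·m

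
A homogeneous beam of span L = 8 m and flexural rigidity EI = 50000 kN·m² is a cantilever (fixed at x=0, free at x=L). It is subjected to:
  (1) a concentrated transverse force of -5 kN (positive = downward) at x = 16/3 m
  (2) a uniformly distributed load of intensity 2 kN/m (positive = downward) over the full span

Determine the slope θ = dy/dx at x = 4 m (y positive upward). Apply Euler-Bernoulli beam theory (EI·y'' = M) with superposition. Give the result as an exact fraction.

Load 1 — point force P=-5 kN at a=16/3 m (b=L-a=8/3):
  θ_1 = -Px(2a-x)/(2EI)  [x≤a] = -(-5)·4·(2·(16/3)-4)/(2·50000) = 1/750 rad
Load 2 — uniform load w=2 kN/m over full span:
  θ_2 = -wx(x²-3Lx+3L²)/(6EI) = -2·4·(4²-3·8·4+3·8²)/(6·50000) = -28/9375 rad
Superposition: θ = Σ θ_i = -31/18750 rad ≈ -0.001653 rad

θ(4) = -31/18750 rad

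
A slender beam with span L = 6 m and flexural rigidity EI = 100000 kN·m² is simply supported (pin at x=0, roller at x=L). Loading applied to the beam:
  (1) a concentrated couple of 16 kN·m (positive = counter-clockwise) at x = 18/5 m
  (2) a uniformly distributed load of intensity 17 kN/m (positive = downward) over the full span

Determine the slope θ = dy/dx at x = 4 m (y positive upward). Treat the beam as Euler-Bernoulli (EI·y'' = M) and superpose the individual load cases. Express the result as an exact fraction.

θ(4) = 2007/2500000 rad

Load 1 — applied couple M₀=16 kN·m at a=18/5 m (b=L-a=12/5):
  θ_1 = (M₀x²/(2L)-M₀(x-a)+C₁)/EI  [x>a] with C₁=M₀(3b²-L²)/(6L)=-208/25 = (16·4²/(2·6)-16·(4-(18/5))+(-208/25))/100000 = 31/468750 rad
Load 2 — uniform load w=17 kN/m over full span:
  θ_2 = -w(L³-6Lx²+4x³)/(24EI) = -17·(6³-6·6·4²+4·4³)/(24·100000) = 221/300000 rad
Superposition: θ = Σ θ_i = 2007/2500000 rad ≈ 0.000803 rad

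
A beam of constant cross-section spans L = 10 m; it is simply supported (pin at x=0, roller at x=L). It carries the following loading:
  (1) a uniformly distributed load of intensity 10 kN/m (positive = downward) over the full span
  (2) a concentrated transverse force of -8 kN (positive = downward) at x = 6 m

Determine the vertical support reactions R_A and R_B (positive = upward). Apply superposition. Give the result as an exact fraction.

Load 1 — uniform load w=10 kN/m over full span:
  R_A = wL/2 = 10·10/2 = 50 kN
  R_B = wL/2 = 10·10/2 = 50 kN
Load 2 — point force P=-8 kN at a=6 m (b=L-a=4):
  R_A = Pb/L = (-8)·4/10 = -16/5 kN
  R_B = Pa/L = (-8)·6/10 = -24/5 kN
Superposition: R_A = 234/5 kN, R_B = 226/5 kN

R_A = 234/5 kN, R_B = 226/5 kN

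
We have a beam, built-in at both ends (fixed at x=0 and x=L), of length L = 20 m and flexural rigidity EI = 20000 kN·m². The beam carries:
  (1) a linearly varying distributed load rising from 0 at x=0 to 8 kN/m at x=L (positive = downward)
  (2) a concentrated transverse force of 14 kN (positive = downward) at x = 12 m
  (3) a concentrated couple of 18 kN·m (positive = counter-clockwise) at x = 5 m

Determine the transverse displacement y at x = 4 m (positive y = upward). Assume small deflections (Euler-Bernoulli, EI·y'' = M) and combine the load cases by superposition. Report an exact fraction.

Load 1 — triangular load w₀=8 kN/m (0→w₀ over full span):
  y_1 = -w₀x²(L-x)²(x+2L)/(120LEI) = -8·4²·(20-4)²·(4+2·20)/(120·20·20000) = -1408/46875 m
Load 2 — point force P=14 kN at a=12 m (b=L-a=8):
  y_2 = -Pb²x²(3aL-(3a+b)x)/(6L³EI)  [x≤a] = -14·8²·4²·(3·12·20-(3·12+8)·4)/(6·20³·20000) = -1904/234375 m
Load 3 — applied couple M₀=18 kN·m at a=5 m (b=L-a=15):
  y_3 = (R_Ax³/6 - M_Ax²/2)/EI  [x≤a] with R_A=81/80, M_A=-27/8 = ((81/80)·4³/6 - (-27/8)·4²/2)/20000 = 189/100000 m
Superposition: y = Σ y_i = -272033/7500000 m ≈ -0.036271 m

y(4) = -272033/7500000 m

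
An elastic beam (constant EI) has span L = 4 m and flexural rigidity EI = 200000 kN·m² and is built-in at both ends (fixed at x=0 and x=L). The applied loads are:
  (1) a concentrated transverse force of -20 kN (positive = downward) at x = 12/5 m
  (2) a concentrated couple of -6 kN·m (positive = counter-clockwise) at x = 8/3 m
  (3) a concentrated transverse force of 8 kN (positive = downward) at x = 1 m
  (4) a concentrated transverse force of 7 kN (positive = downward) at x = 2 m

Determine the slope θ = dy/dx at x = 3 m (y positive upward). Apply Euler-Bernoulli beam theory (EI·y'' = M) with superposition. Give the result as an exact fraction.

Load 1 — point force P=-20 kN at a=12/5 m (b=L-a=8/5):
  θ_1 = Pa²(L-x)(2bL-(3b+a)(L-x))/(2L³EI)  [x>a] = (-20)·(12/5)²·(4-3)·(2·(8/5)·4-(3·(8/5)+(12/5))·(4-3))/(2·4³·200000) = -63/2500000 rad
Load 2 — applied couple M₀=-6 kN·m at a=8/3 m (b=L-a=4/3):
  θ_2 = (R_Ax²/2 - M_Ax - M₀(x-a))/EI  [x>a] with R_A=-2, M_A=-2 = ((-2)·3²/2 - (-2)·3 - (-6)·(3-(8/3)))/200000 = -1/200000 rad
Load 3 — point force P=8 kN at a=1 m (b=L-a=3):
  θ_3 = Pa²(L-x)(2bL-(3b+a)(L-x))/(2L³EI)  [x>a] = 8·1²·(4-3)·(2·3·4-(3·3+1)·(4-3))/(2·4³·200000) = 7/1600000 rad
Load 4 — point force P=7 kN at a=2 m (b=L-a=2):
  θ_4 = Pa²(L-x)(2bL-(3b+a)(L-x))/(2L³EI)  [x>a] = 7·2²·(4-3)·(2·2·4-(3·2+2)·(4-3))/(2·4³·200000) = 7/800000 rad
Superposition: θ = Σ θ_i = -683/40000000 rad ≈ -0.000017 rad

θ(3) = -683/40000000 rad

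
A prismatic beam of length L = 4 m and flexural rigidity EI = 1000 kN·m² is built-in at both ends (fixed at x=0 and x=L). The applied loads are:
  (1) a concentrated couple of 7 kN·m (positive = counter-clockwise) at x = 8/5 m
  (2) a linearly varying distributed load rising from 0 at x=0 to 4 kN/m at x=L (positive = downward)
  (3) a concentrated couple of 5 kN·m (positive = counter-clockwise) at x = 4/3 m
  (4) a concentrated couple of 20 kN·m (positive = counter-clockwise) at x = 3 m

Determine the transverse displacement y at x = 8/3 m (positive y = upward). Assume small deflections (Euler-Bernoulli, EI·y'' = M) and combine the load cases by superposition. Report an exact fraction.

Load 1 — applied couple M₀=7 kN·m at a=8/5 m (b=L-a=12/5):
  y_1 = (R_Ax³/6 - M_Ax²/2 - M₀(x-a)²/2)/EI  [x>a] with R_A=63/25, M_A=21/25 = ((63/25)·(8/3)³/6 - (21/25)·(8/3)²/2 - 7·((8/3)-(8/5))²/2)/1000 = 28/28125 m
Load 2 — triangular load w₀=4 kN/m (0→w₀ over full span):
  y_2 = -w₀x²(L-x)²(x+2L)/(120LEI) = -4·(8/3)²·(4-(8/3))²·((8/3)+2·4)/(120·4·1000) = -512/455625 m
Load 3 — applied couple M₀=5 kN·m at a=4/3 m (b=L-a=8/3):
  y_3 = (R_Ax³/6 - M_Ax²/2 - M₀(x-a)²/2)/EI  [x>a] with R_A=5/3, M_A=0 = ((5/3)·(8/3)³/6 - 0·(8/3)²/2 - 5·((8/3)-(4/3))²/2)/1000 = 1/1215 m
Load 4 — applied couple M₀=20 kN·m at a=3 m (b=L-a=1):
  y_4 = (R_Ax³/6 - M_Ax²/2)/EI  [x≤a] with R_A=45/8, M_A=25/4 = ((45/8)·(8/3)³/6 - (25/4)·(8/3)²/2)/1000 = -1/225 m
Superposition: y = Σ y_i = -8542/2278125 m ≈ -0.003750 m

y(8/3) = -8542/2278125 m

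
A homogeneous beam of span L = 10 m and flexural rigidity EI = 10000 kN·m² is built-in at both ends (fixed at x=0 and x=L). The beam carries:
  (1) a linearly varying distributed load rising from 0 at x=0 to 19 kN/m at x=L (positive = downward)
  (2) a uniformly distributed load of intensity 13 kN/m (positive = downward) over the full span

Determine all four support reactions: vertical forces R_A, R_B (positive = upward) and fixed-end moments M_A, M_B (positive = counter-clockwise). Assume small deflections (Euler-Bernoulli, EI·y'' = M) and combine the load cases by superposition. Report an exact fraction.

Load 1 — triangular load w₀=19 kN/m (0→w₀ over full span):
  R_A = 3w₀L/20 = 3·19·10/20 = 57/2 kN
  M_A = w₀L²/30 = 19·10²/30 = 190/3 kN·m
  R_B = 7w₀L/20 = 7·19·10/20 = 133/2 kN
  M_B = -w₀L²/20 = -19·10²/20 = -95 kN·m
Load 2 — uniform load w=13 kN/m over full span:
  R_A = wL/2 = 13·10/2 = 65 kN
  M_A = wL²/12 = 13·10²/12 = 325/3 kN·m
  R_B = wL/2 = 13·10/2 = 65 kN
  M_B = -wL²/12 = -13·10²/12 = -325/3 kN·m
Superposition: R_A = 187/2 kN, M_A = 515/3 kN·m, R_B = 263/2 kN, M_B = -610/3 kN·m

R_A = 187/2 kN, M_A = 515/3 kN·m, R_B = 263/2 kN, M_B = -610/3 kN·m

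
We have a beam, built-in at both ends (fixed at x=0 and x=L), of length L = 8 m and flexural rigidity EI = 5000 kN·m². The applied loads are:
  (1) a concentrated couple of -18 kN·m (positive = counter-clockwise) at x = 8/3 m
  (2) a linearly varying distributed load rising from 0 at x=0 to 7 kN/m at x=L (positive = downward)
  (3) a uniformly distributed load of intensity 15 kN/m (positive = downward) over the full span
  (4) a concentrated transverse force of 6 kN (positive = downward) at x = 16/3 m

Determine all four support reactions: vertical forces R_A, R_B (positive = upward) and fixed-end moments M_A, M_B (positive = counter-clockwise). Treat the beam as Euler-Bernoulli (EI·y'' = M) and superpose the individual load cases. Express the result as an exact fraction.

R_A = 3013/45 kN, M_A = 4432/45 kN·m, R_B = 3917/45 kN, M_B = -5198/45 kN·m

Load 1 — applied couple M₀=-18 kN·m at a=8/3 m (b=L-a=16/3):
  R_A = 6M₀ab/L³ = 6·(-18)·(8/3)·(16/3)/8³ = -3 kN
  M_A = M₀b(2a-b)/L² = (-18)·(16/3)·(2·(8/3)-(16/3))/8² = 0 kN·m
  R_B = -6M₀ab/L³ = -6·(-18)·(8/3)·(16/3)/8³ = 3 kN
  M_B = M₀a(2b-a)/L² = (-18)·(8/3)·(2·(16/3)-(8/3))/8² = -6 kN·m
Load 2 — triangular load w₀=7 kN/m (0→w₀ over full span):
  R_A = 3w₀L/20 = 3·7·8/20 = 42/5 kN
  M_A = w₀L²/30 = 7·8²/30 = 224/15 kN·m
  R_B = 7w₀L/20 = 7·7·8/20 = 98/5 kN
  M_B = -w₀L²/20 = -7·8²/20 = -112/5 kN·m
Load 3 — uniform load w=15 kN/m over full span:
  R_A = wL/2 = 15·8/2 = 60 kN
  M_A = wL²/12 = 15·8²/12 = 80 kN·m
  R_B = wL/2 = 15·8/2 = 60 kN
  M_B = -wL²/12 = -15·8²/12 = -80 kN·m
Load 4 — point force P=6 kN at a=16/3 m (b=L-a=8/3):
  R_A = Pb²(3a+b)/L³ = 6·(8/3)²·(3·(16/3)+(8/3))/8³ = 14/9 kN
  M_A = Pab²/L² = 6·(16/3)·(8/3)²/8² = 32/9 kN·m
  R_B = Pa²(a+3b)/L³ = 6·(16/3)²·((16/3)+3·(8/3))/8³ = 40/9 kN
  M_B = -Pa²b/L² = -6·(16/3)²·(8/3)/8² = -64/9 kN·m
Superposition: R_A = 3013/45 kN, M_A = 4432/45 kN·m, R_B = 3917/45 kN, M_B = -5198/45 kN·m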